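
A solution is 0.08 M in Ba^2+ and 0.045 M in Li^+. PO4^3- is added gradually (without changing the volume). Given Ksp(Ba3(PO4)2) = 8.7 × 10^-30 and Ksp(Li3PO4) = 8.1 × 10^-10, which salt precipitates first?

Ba3(PO4)2

Each salt begins to precipitate when Q = Ksp, i.e. when [PO4^3-] reaches its threshold.
For Ba3(PO4)2: 8.7 × 10^-30 = (0.08)^3 × [PO4^3-]^2  ⇒  [PO4^3-] = 1.3 × 10^-13 M.
For Li3PO4: 8.1 × 10^-10 = (0.045)^3 × [PO4^3-]  ⇒  [PO4^3-] = 8.9 × 10^-6 M.
The salt with the lower threshold [PO4^3-] precipitates first: Ba3(PO4)2.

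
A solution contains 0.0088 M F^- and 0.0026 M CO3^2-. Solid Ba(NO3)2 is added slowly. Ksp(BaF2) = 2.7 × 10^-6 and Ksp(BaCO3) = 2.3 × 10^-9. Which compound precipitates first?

BaCO3

Each salt begins to precipitate when Q = Ksp, i.e. when [Ba^2+] reaches its threshold.
For BaF2: 2.7 × 10^-6 = (0.0088)^2 × [Ba^2+]  ⇒  [Ba^2+] = 3.5 × 10^-2 M.
For BaCO3: 2.3 × 10^-9 = 0.0026 × [Ba^2+]  ⇒  [Ba^2+] = 8.8 × 10^-7 M.
The salt with the lower threshold [Ba^2+] precipitates first: BaCO3.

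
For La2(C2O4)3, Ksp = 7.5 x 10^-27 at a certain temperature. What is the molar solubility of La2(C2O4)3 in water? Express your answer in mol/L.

2.3 x 10^-6 M

La2(C2O4)3(s) <=> 2 La^3+(aq) + 3 C2O4^2-(aq)
Ksp = [La^3+]^2[C2O4^2-]^3
If s mol/L of La2(C2O4)3 dissolves, [La^3+] = 2s and [C2O4^2-] = 3s.
Substituting: Ksp = (2s)^2(3s)^3 = 108s^5
s = (7.5 x 10^-27 / 108)^(1/5) = 2.3 × 10^-6 M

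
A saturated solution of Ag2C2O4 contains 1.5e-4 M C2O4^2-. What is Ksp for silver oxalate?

Ksp ≈ 1.4 x 10^-11

Ag2C2O4(s) ⇌ 2 Ag^+ + C2O4^2-
Stoichiometry gives [Ag^+] = (2/1)[C2O4^2-] = 3.00 × 10^-4 M.
Ksp = [Ag^+]^2[C2O4^2-]
Ksp = (3.00 × 10^-4)^2 × 1.5 x 10^-4 = 1.4 × 10^-11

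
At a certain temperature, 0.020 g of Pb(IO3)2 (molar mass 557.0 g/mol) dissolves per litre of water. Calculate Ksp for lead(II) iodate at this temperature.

Molar solubility s = (2.0 x 10^-2 g/L) / (557.0 g/mol) = 3.59 × 10^-5 M.
Pb(IO3)2(s) ⇌ Pb^2+(aq) + 2 IO3^-(aq)
With molar solubility s: [Pb^2+] = s, [IO3^-] = 2s.
Ksp = [Pb^2+][IO3^-]^2
Ksp = s(2s)^2 = 4s^3
With s = 3.59 × 10^-5: Ksp = 1.9 × 10^-13

Ksp = 1.9e-13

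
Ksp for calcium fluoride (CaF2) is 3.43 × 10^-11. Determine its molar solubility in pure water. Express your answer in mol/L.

s = 2.05e-4 M

CaF2(s) <=> Ca^2+(aq) + 2 F^-(aq)
Ksp = [Ca^2+][F^-]^2
For each mole of CaF2 that dissolves: [Ca^2+] = s, [F^-] = 2s.
Substituting: Ksp = s(2s)^2 = 4s^3
s^3 = 3.43 × 10^-11 / 4, so s = 2.05 × 10^-4 M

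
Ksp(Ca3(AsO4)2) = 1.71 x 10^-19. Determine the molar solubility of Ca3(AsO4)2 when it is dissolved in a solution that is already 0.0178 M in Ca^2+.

Ca3(AsO4)2(s) ⇌ 3 Ca^2+(aq) + 2 AsO4^3-(aq)
Ksp = [Ca^2+]^3[AsO4^3-]^2
If s mol/L dissolves here, [Ca^2+] = 0.0178 + 3s ≈ 0.0178, [AsO4^3-] = 2s (since the Ca^2+ already present dominates).
Ksp ≈ (0.0178)^3 × (2s)^2
s = 8.71 × 10^-8 M
Check: 3s = 2.6 × 10^-7 ≪ 0.0178, so the approximation is valid.

s ≈ 8.71 × 10^-8 M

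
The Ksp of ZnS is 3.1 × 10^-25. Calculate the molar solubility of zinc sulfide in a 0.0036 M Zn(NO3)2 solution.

ZnS(s) <=> Zn^2+ + S^2-
Ksp = [Zn^2+][S^2-]
If s mol/L dissolves here, [Zn^2+] = 0.0036 + s ≈ 0.0036, [S^2-] = s (since Zn^2+ from Zn(NO3)2 dominates).
Ksp ≈ 0.0036 × s
s = 8.6 × 10^-23 M
Check: s = 8.6 × 10^-23 ≪ 0.0036, so the approximation is valid.

8.6 × 10^-23 M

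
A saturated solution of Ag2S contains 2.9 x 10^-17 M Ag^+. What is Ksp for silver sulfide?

1.2e-50

Ag2S(s) ⇌ 2 Ag^+(aq) + S^2-(aq)
Stoichiometry gives [S^2-] = (1/2)[Ag^+] = 1.45 × 10^-17 M.
Ksp = [Ag^+]^2[S^2-]
Ksp = (2.9 × 10^-17)^2 × 1.45 x 10^-17 = 1.2 x 10^-50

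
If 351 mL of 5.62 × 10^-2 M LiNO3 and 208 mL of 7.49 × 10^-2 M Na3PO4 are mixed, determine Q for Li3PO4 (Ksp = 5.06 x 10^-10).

Q ≈ 1.22e-6

Total volume = 351 + 208 = 559 mL.
[Li^+] = 5.62 × 10^-2 × (351/559) = 3.529 × 10^-2 M
[PO4^3-] = 7.49 x 10^-2 × (208/559) = 2.787 × 10^-2 M
Li3PO4(s) ⇌ 3 Li^+ + PO4^3-, so Q = [Li^+]^3[PO4^3-]
Q = (3.529 × 10^-2)^3(2.787 × 10^-2) = 1.22 x 10^-6
Q > Ksp, so Li3PO4 will precipitate.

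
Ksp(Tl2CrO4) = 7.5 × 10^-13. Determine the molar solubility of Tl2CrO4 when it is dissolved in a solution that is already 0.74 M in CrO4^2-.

Tl2CrO4(s) ⇌ 2 Tl^+(aq) + CrO4^2-(aq)
Ksp = [Tl^+]^2[CrO4^2-]
Let s = moles of Tl2CrO4 that dissolve per litre. [Tl^+] = 2s, [CrO4^2-] = 0.74 + s ≈ 0.74 (since the CrO4^2- already present dominates).
Ksp ≈ (2s)^2 × 0.74
s = 5.0 × 10^-7 M
Check: s = 5.0 × 10^-7 ≪ 0.74, so the approximation is valid.

s ≈ 5.0 x 10^-7 M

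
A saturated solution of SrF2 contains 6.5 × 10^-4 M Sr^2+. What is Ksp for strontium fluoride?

Ksp = 1.1e-9

SrF2(s) ⇌ Sr^2+ + 2 F^-
Stoichiometry gives [F^-] = (2/1)[Sr^2+] = 1.30 × 10^-3 M.
Ksp = [Sr^2+][F^-]^2
Ksp = 6.5 × 10^-4 × (1.30 × 10^-3)^2 = 1.1 × 10^-9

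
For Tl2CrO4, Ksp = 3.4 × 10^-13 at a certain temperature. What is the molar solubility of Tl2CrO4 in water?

Tl2CrO4(s) ⇌ 2 Tl^+(aq) + CrO4^2-(aq)
Ksp = [Tl^+]^2[CrO4^2-]
If s mol/L of Tl2CrO4 dissolves, [Tl^+] = 2s and [CrO4^2-] = s.
Substituting: Ksp = (2s)^2s = 4s^3
s^3 = 3.4 × 10^-13 / 4, so s = 4.4 × 10^-5 M

s ≈ 4.4e-5 M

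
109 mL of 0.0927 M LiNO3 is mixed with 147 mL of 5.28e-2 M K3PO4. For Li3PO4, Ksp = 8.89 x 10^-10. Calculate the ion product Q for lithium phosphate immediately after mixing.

Q = 1.86e-6

Total volume = 109 + 147 = 256 mL.
[Li^+] = 9.27 × 10^-2 × (109/256) = 3.947 x 10^-2 M
[PO4^3-] = 5.28 × 10^-2 × (147/256) = 3.032 x 10^-2 M
Li3PO4(s) ⇌ 3 Li^+(aq) + PO4^3-(aq), so Q = [Li^+]^3[PO4^3-]
Q = (3.947 × 10^-2)^3(3.032 x 10^-2) = 1.86 × 10^-6
Q > Ksp, so Li3PO4 will precipitate.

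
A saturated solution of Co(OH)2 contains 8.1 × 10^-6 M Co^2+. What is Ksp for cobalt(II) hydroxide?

Ksp = 2.1e-15

Co(OH)2(s) ⇌ Co^2+(aq) + 2 OH^-(aq)
Stoichiometry gives [OH^-] = (2/1)[Co^2+] = 1.62 × 10^-5 M.
Ksp = [Co^2+][OH^-]^2
Ksp = 8.1 × 10^-6 × (1.62 × 10^-5)^2 = 2.1 × 10^-15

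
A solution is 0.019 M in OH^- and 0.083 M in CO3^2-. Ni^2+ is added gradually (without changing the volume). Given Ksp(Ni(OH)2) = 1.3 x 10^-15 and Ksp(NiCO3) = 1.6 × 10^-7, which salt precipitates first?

Each salt begins to precipitate when Q = Ksp, i.e. when [Ni^2+] reaches its threshold.
For Ni(OH)2: 1.3 x 10^-15 = (0.019)^2 × [Ni^2+]  ⇒  [Ni^2+] = 3.6 × 10^-12 M.
For NiCO3: 1.6 × 10^-7 = 0.083 × [Ni^2+]  ⇒  [Ni^2+] = 1.9 × 10^-6 M.
The salt with the lower threshold [Ni^2+] precipitates first: Ni(OH)2.

Ni(OH)2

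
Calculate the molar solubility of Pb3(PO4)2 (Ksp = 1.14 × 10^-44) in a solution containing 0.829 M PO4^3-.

Pb3(PO4)2(s) <=> 3 Pb^2+(aq) + 2 PO4^3-(aq)
Ksp = [Pb^2+]^3[PO4^3-]^2
If s mol/L dissolves here, [Pb^2+] = 3s, [PO4^3-] = 0.829 + 2s ≈ 0.829 (since the PO4^3- already present dominates).
Ksp ≈ (3s)^3 × (0.829)^2
s = 8.50 × 10^-16 M
Check: 2s = 1.7 × 10^-15 ≪ 0.829, so the approximation is valid.

s = 8.50 × 10^-16 M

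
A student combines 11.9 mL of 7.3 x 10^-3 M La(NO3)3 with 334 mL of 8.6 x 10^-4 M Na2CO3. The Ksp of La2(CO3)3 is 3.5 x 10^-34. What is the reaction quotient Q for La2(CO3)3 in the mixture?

Total volume = 11.9 + 334 = 345.9 mL.
[La^3+] = 7.3 × 10^-3 × (11.9/345.9) = 2.51 × 10^-4 M
[CO3^2-] = 8.6 × 10^-4 × (334/345.9) = 8.30 x 10^-4 M
La2(CO3)3(s) ⇌ 2 La^3+(aq) + 3 CO3^2-(aq), so Q = [La^3+]^2[CO3^2-]^3
Q = (2.51 × 10^-4)^2(8.30 × 10^-4)^3 = 3.6 × 10^-17
Q > Ksp, so La2(CO3)3 will precipitate.

Q = 3.6e-17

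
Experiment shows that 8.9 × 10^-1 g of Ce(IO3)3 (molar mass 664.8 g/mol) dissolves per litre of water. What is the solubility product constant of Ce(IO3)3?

Molar solubility s = (8.9 × 10^-1 g/L) / (664.8 g/mol) = 1.34 × 10^-3 M.
Ce(IO3)3(s) ⇌ Ce^3+(aq) + 3 IO3^-(aq)
For each mole of Ce(IO3)3 that dissolves: [Ce^3+] = s, [IO3^-] = 3s.
Ksp = [Ce^3+][IO3^-]^3
So Ksp = s × (3s)^3 = 27s^4
Ksp = 27 × (1.34 × 10^-3)^4 = 8.7 × 10^-11

Ksp = 8.7e-11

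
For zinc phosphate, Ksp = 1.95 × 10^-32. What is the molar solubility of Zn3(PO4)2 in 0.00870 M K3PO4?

s ≈ 2.12e-10 M

Zn3(PO4)2(s) <=> 3 Zn^2+(aq) + 2 PO4^3-(aq)
Ksp = [Zn^2+]^3[PO4^3-]^2
Let s = moles of Zn3(PO4)2 that dissolve per litre. [Zn^2+] = 3s, [PO4^3-] = 0.00870 + 2s ≈ 0.00870 (since PO4^3- from K3PO4 dominates).
Ksp ≈ (3s)^3 × (0.00870)^2
s = 2.12 x 10^-10 M
Check: 2s = 4.2 x 10^-10 ≪ 0.00870, so the approximation is valid.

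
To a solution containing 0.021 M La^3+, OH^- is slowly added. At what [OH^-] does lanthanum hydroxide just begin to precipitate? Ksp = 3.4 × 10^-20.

1.2 × 10^-6 M

La(OH)3(s) ⇌ La^3+ + 3 OH^-
Ksp = [La^3+][OH^-]^3
Precipitation begins when Q = Ksp. With [La^3+] = 0.021 M:
3.4 × 10^-20 = (0.021) × [OH^-]^3
[OH^-] = (3.4 × 10^-20 / 2.1 × 10^-2)^(1/3) = 1.2 x 10^-6 M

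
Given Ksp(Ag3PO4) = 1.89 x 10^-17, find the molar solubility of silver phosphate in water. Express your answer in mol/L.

s ≈ 2.89e-5 M

Ag3PO4(s) ⇌ 3 Ag^+(aq) + PO4^3-(aq)
Ksp = [Ag^+]^3[PO4^3-]
With molar solubility s: [Ag^+] = 3s, [PO4^3-] = s.
Substituting: Ksp = (3s)^3s = 27s^4
Solving, s = (1.89 x 10^-17/27)^(1/4) = 2.89 × 10^-5 M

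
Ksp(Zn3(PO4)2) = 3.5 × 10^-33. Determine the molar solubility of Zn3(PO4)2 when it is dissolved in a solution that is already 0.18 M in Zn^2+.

Zn3(PO4)2(s) ⇌ 3 Zn^2+ + 2 PO4^3-
Ksp = [Zn^2+]^3[PO4^3-]^2
Let s be the molar solubility in this solution. [Zn^2+] = 0.18 + 3s ≈ 0.18, [PO4^3-] = 2s (common-ion effect: Zn^2+ is already 0.18 M).
Ksp ≈ (0.18)^3 × (2s)^2
s = 3.9 × 10^-16 M
Check: 3s = 1.2 × 10^-15 ≪ 0.18, so the approximation is valid.

s ≈ 3.9 × 10^-16 M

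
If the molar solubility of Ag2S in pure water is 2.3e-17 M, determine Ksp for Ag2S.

Ag2S(s) <=> 2 Ag^+ + S^2-
Let s = molar solubility. Then [Ag^+] = 2s and [S^2-] = s.
Ksp = [Ag^+]^2[S^2-]
Ksp = (2s)^2s = 4s^3
With s = 2.3 × 10^-17: Ksp = 4.9 × 10^-50

4.9 x 10^-50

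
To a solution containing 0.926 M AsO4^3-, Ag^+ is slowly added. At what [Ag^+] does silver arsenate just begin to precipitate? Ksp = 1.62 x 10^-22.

Ag3AsO4(s) ⇌ 3 Ag^+ + AsO4^3-
Ksp = [Ag^+]^3[AsO4^3-]
Precipitation begins when Q = Ksp. With [AsO4^3-] = 0.926 M:
1.62 x 10^-22 = (0.926) × [Ag^+]^3
[Ag^+] = (1.62 x 10^-22 / 9.26 × 10^-1)^(1/3) = 5.59 × 10^-8 M

[Ag^+] = 5.59e-8 M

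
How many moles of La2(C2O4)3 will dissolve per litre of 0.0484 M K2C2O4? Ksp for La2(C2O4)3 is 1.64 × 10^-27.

1.90e-12 M

La2(C2O4)3(s) ⇌ 2 La^3+ + 3 C2O4^2-
Ksp = [La^3+]^2[C2O4^2-]^3
Let s be the molar solubility in this solution. [La^3+] = 2s, [C2O4^2-] = 0.0484 + 3s ≈ 0.0484 (common-ion effect: C2O4^2- is already 0.0484 M).
Ksp ≈ (2s)^2 × (0.0484)^3
s = 1.90 x 10^-12 M
Check: 3s = 5.7 × 10^-12 ≪ 0.0484, so the approximation is valid.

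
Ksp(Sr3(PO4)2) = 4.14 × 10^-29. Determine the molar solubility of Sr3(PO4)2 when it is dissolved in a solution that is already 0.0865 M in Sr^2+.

Sr3(PO4)2(s) ⇌ 3 Sr^2+(aq) + 2 PO4^3-(aq)
Ksp = [Sr^2+]^3[PO4^3-]^2
Let s be the molar solubility in this solution. [Sr^2+] = 0.0865 + 3s ≈ 0.0865, [PO4^3-] = 2s (Ksp is small, so little additional dissolves).
Ksp ≈ (0.0865)^3 × (2s)^2
s = 1.26 × 10^-13 M
Check: 3s = 3.8 x 10^-13 ≪ 0.0865, so the approximation is valid.

s = 1.26 × 10^-13 M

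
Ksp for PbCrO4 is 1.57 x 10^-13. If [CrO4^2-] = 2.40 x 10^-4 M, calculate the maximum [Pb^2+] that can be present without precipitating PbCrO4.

[Pb^2+] ≈ 6.54 x 10^-10 M

PbCrO4(s) ⇌ Pb^2+(aq) + CrO4^2-(aq)
Ksp = [Pb^2+][CrO4^2-]
Precipitation begins when Q = Ksp. With [CrO4^2-] = 2.40 x 10^-4 M:
1.57 x 10^-13 = (2.40 x 10^-4) × [Pb^2+]
[Pb^2+] = (1.57 x 10^-13 / 2.40 × 10^-4) = 6.54 × 10^-10 M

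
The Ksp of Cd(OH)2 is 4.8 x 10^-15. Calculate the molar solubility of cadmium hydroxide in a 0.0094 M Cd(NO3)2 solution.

3.6 × 10^-7 M

Cd(OH)2(s) ⇌ Cd^2+ + 2 OH^-
Ksp = [Cd^2+][OH^-]^2
If s mol/L dissolves here, [Cd^2+] = 0.0094 + s ≈ 0.0094, [OH^-] = 2s (Ksp is small, so little additional dissolves).
Ksp ≈ 0.0094 × (2s)^2
s = 3.6 × 10^-7 M
Check: s = 3.6 × 10^-7 ≪ 0.0094, so the approximation is valid.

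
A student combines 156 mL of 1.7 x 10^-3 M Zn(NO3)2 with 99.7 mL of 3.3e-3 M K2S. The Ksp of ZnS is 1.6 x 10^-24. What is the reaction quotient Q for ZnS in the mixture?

Total volume = 156 + 99.7 = 255.7 mL.
[Zn^2+] = 1.7 × 10^-3 × (156/255.7) = 1.04 x 10^-3 M
[S^2-] = 3.3 × 10^-3 × (99.7/255.7) = 1.29 × 10^-3 M
ZnS(s) ⇌ Zn^2+ + S^2-, so Q = [Zn^2+][S^2-]
Q = (1.04 × 10^-3)(1.29 × 10^-3) = 1.3 x 10^-6
Q > Ksp, so ZnS will precipitate.

Q ≈ 1.3 × 10^-6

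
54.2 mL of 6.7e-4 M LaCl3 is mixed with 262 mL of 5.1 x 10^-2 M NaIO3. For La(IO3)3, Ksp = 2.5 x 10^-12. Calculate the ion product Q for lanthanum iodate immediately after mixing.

Total volume = 54.2 + 262 = 316.2 mL.
[La^3+] = 6.7 x 10^-4 × (54.2/316.2) = 1.15 × 10^-4 M
[IO3^-] = 5.1 × 10^-2 × (262/316.2) = 4.23 × 10^-2 M
La(IO3)3(s) ⇌ La^3+(aq) + 3 IO3^-(aq), so Q = [La^3+][IO3^-]^3
Q = (1.15 × 10^-4)(4.23 × 10^-2)^3 = 8.7 × 10^-9
Q > Ksp, so La(IO3)3 will precipitate.

8.7 x 10^-9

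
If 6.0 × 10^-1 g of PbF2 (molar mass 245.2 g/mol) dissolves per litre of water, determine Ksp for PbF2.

Molar solubility s = (6.0 x 10^-1 g/L) / (245.2 g/mol) = 2.45 x 10^-3 M.
PbF2(s) ⇌ Pb^2+(aq) + 2 F^-(aq)
Let s = molar solubility. Then [Pb^2+] = s and [F^-] = 2s.
Ksp = [Pb^2+][F^-]^2
Ksp = s(2s)^2 = 4s^3
With s = 2.45 x 10^-3: Ksp = 5.9 × 10^-8

Ksp = 5.9 × 10^-8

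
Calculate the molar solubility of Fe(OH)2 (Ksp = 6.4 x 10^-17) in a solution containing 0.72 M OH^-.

s ≈ 1.2 × 10^-16 M

Fe(OH)2(s) <=> Fe^2+ + 2 OH^-
Ksp = [Fe^2+][OH^-]^2
Let s = moles of Fe(OH)2 that dissolve per litre. [Fe^2+] = s, [OH^-] = 0.72 + 2s ≈ 0.72 (since the OH^- already present dominates).
Ksp ≈ s × (0.72)^2
s = 1.2 × 10^-16 M
Check: 2s = 2.5 × 10^-16 ≪ 0.72, so the approximation is valid.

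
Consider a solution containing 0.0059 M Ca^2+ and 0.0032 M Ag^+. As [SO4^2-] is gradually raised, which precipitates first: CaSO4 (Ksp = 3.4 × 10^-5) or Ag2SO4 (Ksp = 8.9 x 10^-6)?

CaSO4

Precipitation of each salt starts when its ion product equals its Ksp.
For CaSO4: 3.4 × 10^-5 = 0.0059 × [SO4^2-]  ⇒  [SO4^2-] = 5.8 × 10^-3 M.
For Ag2SO4: 8.9 x 10^-6 = (0.0032)^2 × [SO4^2-]  ⇒  [SO4^2-] = 8.7 x 10^-1 M.
The salt with the lower threshold [SO4^2-] precipitates first: CaSO4.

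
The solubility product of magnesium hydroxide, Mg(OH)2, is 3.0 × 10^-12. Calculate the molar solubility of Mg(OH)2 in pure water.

Mg(OH)2(s) ⇌ Mg^2+(aq) + 2 OH^-(aq)
Ksp = [Mg^2+][OH^-]^2
Let s = molar solubility. Then [Mg^2+] = s and [OH^-] = 2s.
Ksp = s(2s)^2 = 4s^3
s^3 = 3.0 × 10^-12 / 4, so s = 9.1 x 10^-5 M

9.1 x 10^-5 M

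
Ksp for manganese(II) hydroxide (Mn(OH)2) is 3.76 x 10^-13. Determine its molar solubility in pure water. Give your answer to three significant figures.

Mn(OH)2(s) <=> Mn^2+ + 2 OH^-
Ksp = [Mn^2+][OH^-]^2
With molar solubility s: [Mn^2+] = s, [OH^-] = 2s.
Substituting: Ksp = s(2s)^2 = 4s^3
s^3 = 3.76 x 10^-13 / 4, so s = 4.55 x 10^-5 M

s ≈ 4.55e-5 M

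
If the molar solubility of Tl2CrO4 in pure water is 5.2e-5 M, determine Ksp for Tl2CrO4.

Tl2CrO4(s) ⇌ 2 Tl^+ + CrO4^2-
If s mol/L of Tl2CrO4 dissolves, [Tl^+] = 2s and [CrO4^2-] = s.
Ksp = [Tl^+]^2[CrO4^2-]
So Ksp = (2s)^2 × s = 4s^3
With s = 5.2 x 10^-5: Ksp = 5.6 x 10^-13

Ksp ≈ 5.6 × 10^-13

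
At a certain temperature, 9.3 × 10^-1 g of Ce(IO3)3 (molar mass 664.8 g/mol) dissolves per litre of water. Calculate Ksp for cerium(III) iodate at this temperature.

Molar solubility s = (9.3 x 10^-1 g/L) / (664.8 g/mol) = 1.40 × 10^-3 M.
Ce(IO3)3(s) <=> Ce^3+ + 3 IO3^-
With molar solubility s: [Ce^3+] = s, [IO3^-] = 3s.
Ksp = [Ce^3+][IO3^-]^3
Ksp = s(3s)^3 = 27s^4
With s = 1.40 × 10^-3: Ksp = 1.0 x 10^-10

1.0 x 10^-10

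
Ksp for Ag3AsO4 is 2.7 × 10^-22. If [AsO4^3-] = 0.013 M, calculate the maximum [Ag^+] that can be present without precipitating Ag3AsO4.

Ag3AsO4(s) ⇌ 3 Ag^+ + AsO4^3-
Ksp = [Ag^+]^3[AsO4^3-]
Precipitation begins when Q = Ksp. With [AsO4^3-] = 0.013 M:
2.7 × 10^-22 = (0.013) × [Ag^+]^3
[Ag^+] = (2.7 × 10^-22 / 1.3 x 10^-2)^(1/3) = 2.7 × 10^-7 M

[Ag^+] = 2.7e-7 M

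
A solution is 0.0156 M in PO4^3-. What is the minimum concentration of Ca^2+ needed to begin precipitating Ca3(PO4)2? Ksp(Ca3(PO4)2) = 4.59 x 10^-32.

Ca3(PO4)2(s) ⇌ 3 Ca^2+ + 2 PO4^3-
Ksp = [Ca^2+]^3[PO4^3-]^2
Precipitation begins when Q = Ksp. With [PO4^3-] = 0.0156 M:
4.59 x 10^-32 = (0.0156)^2 × [Ca^2+]^3
[Ca^2+] = (4.59 x 10^-32 / 2.434 x 10^-4)^(1/3) = 5.73 x 10^-10 M

5.73 × 10^-10 M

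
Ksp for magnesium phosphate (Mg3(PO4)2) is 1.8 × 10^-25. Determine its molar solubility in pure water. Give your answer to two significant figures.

s = 4.4 × 10^-6 M

Mg3(PO4)2(s) ⇌ 3 Mg^2+(aq) + 2 PO4^3-(aq)
Ksp = [Mg^2+]^3[PO4^3-]^2
For each mole of Mg3(PO4)2 that dissolves: [Mg^2+] = 3s, [PO4^3-] = 2s.
So Ksp = (3s)^3 × (2s)^2 = 108s^5
Solving, s = (1.8 × 10^-25/108)^(1/5) = 4.4 × 10^-6 M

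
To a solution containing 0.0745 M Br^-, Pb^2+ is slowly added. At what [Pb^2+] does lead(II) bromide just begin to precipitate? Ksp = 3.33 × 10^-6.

6.00 × 10^-4 M

PbBr2(s) <=> Pb^2+ + 2 Br^-
Ksp = [Pb^2+][Br^-]^2
Precipitation begins when Q = Ksp. With [Br^-] = 0.0745 M:
3.33 × 10^-6 = (0.0745)^2 × [Pb^2+]
[Pb^2+] = (3.33 × 10^-6 / 5.550 × 10^-3) = 6.00 × 10^-4 M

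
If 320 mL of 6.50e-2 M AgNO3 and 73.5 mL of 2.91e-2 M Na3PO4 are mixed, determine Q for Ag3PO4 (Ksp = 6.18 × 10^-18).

Q = 8.03 × 10^-7

Total volume = 320 + 73.5 = 393.5 mL.
[Ag^+] = 6.50 × 10^-2 × (320/393.5) = 5.286 x 10^-2 M
[PO4^3-] = 2.91 × 10^-2 × (73.5/393.5) = 5.435 × 10^-3 M
Ag3PO4(s) ⇌ 3 Ag^+ + PO4^3-, so Q = [Ag^+]^3[PO4^3-]
Q = (5.286 × 10^-2)^3(5.435 x 10^-3) = 8.03 × 10^-7
Q > Ksp, so Ag3PO4 will precipitate.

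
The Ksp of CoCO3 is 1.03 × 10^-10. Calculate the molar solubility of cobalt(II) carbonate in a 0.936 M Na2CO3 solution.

s = 1.10 x 10^-10 M

CoCO3(s) ⇌ Co^2+(aq) + CO3^2-(aq)
Ksp = [Co^2+][CO3^2-]
Let s be the molar solubility in this solution. [Co^2+] = s, [CO3^2-] = 0.936 + s ≈ 0.936 (Ksp is small, so little additional dissolves).
Ksp ≈ s × 0.936
s = 1.10 × 10^-10 M
Check: s = 1.1 × 10^-10 ≪ 0.936, so the approximation is valid.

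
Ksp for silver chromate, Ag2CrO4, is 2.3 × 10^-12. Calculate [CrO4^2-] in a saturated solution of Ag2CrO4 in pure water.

Ag2CrO4(s) ⇌ 2 Ag^+ + CrO4^2-
Ksp = [Ag^+]^2[CrO4^2-]
If s mol/L of Ag2CrO4 dissolves, [Ag^+] = 2s and [CrO4^2-] = s.
Ksp = (2s)^2s = 4s^3
s^3 = 2.3 × 10^-12 / 4, so s = 8.32 x 10^-5 M
[CrO4^2-] = s = 8.3 × 10^-5 M

[CrO4^2-] = 8.3 x 10^-5 M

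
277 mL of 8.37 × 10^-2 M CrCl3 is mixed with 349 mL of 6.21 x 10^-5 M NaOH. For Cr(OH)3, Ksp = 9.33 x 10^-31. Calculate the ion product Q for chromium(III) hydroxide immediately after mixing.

Q ≈ 1.54 x 10^-15

Total volume = 277 + 349 = 626 mL.
[Cr^3+] = 8.37 × 10^-2 × (277/626) = 3.704 × 10^-2 M
[OH^-] = 6.21 × 10^-5 × (349/626) = 3.462 × 10^-5 M
Cr(OH)3(s) ⇌ Cr^3+(aq) + 3 OH^-(aq), so Q = [Cr^3+][OH^-]^3
Q = (3.704 × 10^-2)(3.462 × 10^-5)^3 = 1.54 × 10^-15
Q > Ksp, so Cr(OH)3 will precipitate.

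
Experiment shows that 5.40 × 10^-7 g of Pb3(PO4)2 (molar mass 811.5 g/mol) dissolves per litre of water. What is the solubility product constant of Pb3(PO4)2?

Molar solubility s = (5.40 x 10^-7 g/L) / (811.5 g/mol) = 6.654 × 10^-10 M.
Pb3(PO4)2(s) ⇌ 3 Pb^2+ + 2 PO4^3-
For each mole of Pb3(PO4)2 that dissolves: [Pb^2+] = 3s, [PO4^3-] = 2s.
Ksp = [Pb^2+]^3[PO4^3-]^2
Ksp = (3s)^3(2s)^2 = 108s^5
Ksp = 108 × (6.654 × 10^-10)^5 = 1.41 x 10^-44

1.41e-44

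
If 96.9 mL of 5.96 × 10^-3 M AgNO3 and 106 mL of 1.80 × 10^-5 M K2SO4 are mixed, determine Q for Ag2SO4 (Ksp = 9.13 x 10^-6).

Q ≈ 7.62 × 10^-11

Total volume = 96.9 + 106 = 202.9 mL.
[Ag^+] = 5.96 × 10^-3 × (96.9/202.9) = 2.846 × 10^-3 M
[SO4^2-] = 1.80 × 10^-5 × (106/202.9) = 9.404 × 10^-6 M
Ag2SO4(s) ⇌ 2 Ag^+(aq) + SO4^2-(aq), so Q = [Ag^+]^2[SO4^2-]
Q = (2.846 x 10^-3)^2(9.404 x 10^-6) = 7.62 x 10^-11
Q < Ksp, so no precipitate of Ag2SO4 forms.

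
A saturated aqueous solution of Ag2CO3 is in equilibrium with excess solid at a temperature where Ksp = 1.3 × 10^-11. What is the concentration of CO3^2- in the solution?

Ag2CO3(s) <=> 2 Ag^+(aq) + CO3^2-(aq)
Ksp = [Ag^+]^2[CO3^2-]
If s mol/L of Ag2CO3 dissolves, [Ag^+] = 2s and [CO3^2-] = s.
Ksp = (2s)^2s = 4s^3
s = (1.3 × 10^-11 / 4)^(1/3) = 1.48 x 10^-4 M
[CO3^2-] = s = 1.5 × 10^-4 M

[CO3^2-] ≈ 1.5e-4 M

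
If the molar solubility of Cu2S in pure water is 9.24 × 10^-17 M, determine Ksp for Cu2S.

Ksp = 3.16 x 10^-48

Cu2S(s) ⇌ 2 Cu^+ + S^2-
With molar solubility s: [Cu^+] = 2s, [S^2-] = s.
Ksp = [Cu^+]^2[S^2-]
Ksp = (2s)^2s = 4s^3
With s = 9.24 × 10^-17: Ksp = 3.16 x 10^-48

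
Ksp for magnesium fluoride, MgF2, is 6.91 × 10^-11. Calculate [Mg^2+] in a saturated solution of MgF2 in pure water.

MgF2(s) <=> Mg^2+ + 2 F^-
Ksp = [Mg^2+][F^-]^2
Let s = molar solubility. Then [Mg^2+] = s and [F^-] = 2s.
Substituting: Ksp = s(2s)^2 = 4s^3
Solving, s = (6.91 × 10^-11/4)^(1/3) = 2.585 x 10^-4 M
[Mg^2+] = s = 2.59 x 10^-4 M

[Mg^2+] = 2.59 × 10^-4 M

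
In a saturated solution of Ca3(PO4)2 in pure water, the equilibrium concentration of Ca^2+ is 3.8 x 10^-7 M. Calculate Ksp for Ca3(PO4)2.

Ksp ≈ 3.5 x 10^-33

Ca3(PO4)2(s) <=> 3 Ca^2+(aq) + 2 PO4^3-(aq)
Stoichiometry gives [PO4^3-] = (2/3)[Ca^2+] = 2.53 × 10^-7 M.
Ksp = [Ca^2+]^3[PO4^3-]^2
Ksp = (3.8 × 10^-7)^3 × (2.53 × 10^-7)^2 = 3.5 × 10^-33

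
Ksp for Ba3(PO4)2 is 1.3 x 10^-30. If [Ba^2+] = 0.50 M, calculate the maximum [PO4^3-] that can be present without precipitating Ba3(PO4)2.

[PO4^3-] = 3.2 x 10^-15 M

Ba3(PO4)2(s) ⇌ 3 Ba^2+(aq) + 2 PO4^3-(aq)
Ksp = [Ba^2+]^3[PO4^3-]^2
Precipitation begins when Q = Ksp. With [Ba^2+] = 0.50 M:
1.3 x 10^-30 = (0.50)^3 × [PO4^3-]^2
[PO4^3-] = (1.3 x 10^-30 / 1.25 × 10^-1)^(1/2) = 3.2 × 10^-15 M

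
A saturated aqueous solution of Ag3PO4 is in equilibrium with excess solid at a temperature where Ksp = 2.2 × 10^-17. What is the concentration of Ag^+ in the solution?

Ag3PO4(s) <=> 3 Ag^+ + PO4^3-
Ksp = [Ag^+]^3[PO4^3-]
For each mole of Ag3PO4 that dissolves: [Ag^+] = 3s, [PO4^3-] = s.
So Ksp = (3s)^3 × s = 27s^4
s^4 = 2.2 × 10^-17 / 27, so s = 3.00 × 10^-5 M
[Ag^+] = 3s = 9.0 × 10^-5 M

[Ag^+] ≈ 9.0 x 10^-5 M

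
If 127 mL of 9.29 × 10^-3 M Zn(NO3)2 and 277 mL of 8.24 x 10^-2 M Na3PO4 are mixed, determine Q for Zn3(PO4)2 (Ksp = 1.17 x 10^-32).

Q ≈ 7.95e-11

Total volume = 127 + 277 = 404 mL.
[Zn^2+] = 9.29 × 10^-3 × (127/404) = 2.920 x 10^-3 M
[PO4^3-] = 8.24 × 10^-2 × (277/404) = 5.650 × 10^-2 M
Zn3(PO4)2(s) <=> 3 Zn^2+ + 2 PO4^3-, so Q = [Zn^2+]^3[PO4^3-]^2
Q = (2.920 × 10^-3)^3(5.650 × 10^-2)^2 = 7.95 x 10^-11
Q > Ksp, so Zn3(PO4)2 will precipitate.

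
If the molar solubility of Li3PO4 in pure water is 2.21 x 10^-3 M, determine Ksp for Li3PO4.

6.44e-10

Li3PO4(s) <=> 3 Li^+(aq) + PO4^3-(aq)
If s mol/L of Li3PO4 dissolves, [Li^+] = 3s and [PO4^3-] = s.
Ksp = [Li^+]^3[PO4^3-]
So Ksp = (3s)^3 × s = 27s^4
With s = 2.21 × 10^-3: Ksp = 6.44 x 10^-10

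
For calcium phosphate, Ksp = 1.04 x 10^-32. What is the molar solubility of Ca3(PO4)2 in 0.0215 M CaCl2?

s = 1.62 × 10^-14 M

Ca3(PO4)2(s) ⇌ 3 Ca^2+ + 2 PO4^3-
Ksp = [Ca^2+]^3[PO4^3-]^2
Let s be the molar solubility in this solution. [Ca^2+] = 0.0215 + 3s ≈ 0.0215, [PO4^3-] = 2s (since Ca^2+ from CaCl2 dominates).
Ksp ≈ (0.0215)^3 × (2s)^2
s = 1.62 × 10^-14 M
Check: 3s = 4.9 x 10^-14 ≪ 0.0215, so the approximation is valid.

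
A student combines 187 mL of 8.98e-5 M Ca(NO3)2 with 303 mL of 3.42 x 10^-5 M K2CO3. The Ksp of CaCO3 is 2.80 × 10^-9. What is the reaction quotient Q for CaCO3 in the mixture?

Total volume = 187 + 303 = 490 mL.
[Ca^2+] = 8.98 × 10^-5 × (187/490) = 3.427 × 10^-5 M
[CO3^2-] = 3.42 × 10^-5 × (303/490) = 2.115 x 10^-5 M
CaCO3(s) ⇌ Ca^2+ + CO3^2-, so Q = [Ca^2+][CO3^2-]
Q = (3.427 × 10^-5)(2.115 × 10^-5) = 7.25 × 10^-10
Q < Ksp, so no precipitate of CaCO3 forms.

Q ≈ 7.25e-10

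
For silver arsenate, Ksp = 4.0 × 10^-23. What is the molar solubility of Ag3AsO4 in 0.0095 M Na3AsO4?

Ag3AsO4(s) <=> 3 Ag^+ + AsO4^3-
Ksp = [Ag^+]^3[AsO4^3-]
Let s = moles of Ag3AsO4 that dissolve per litre. [Ag^+] = 3s, [AsO4^3-] = 0.0095 + s ≈ 0.0095 (common-ion effect: AsO4^3- is already 0.0095 M).
Ksp ≈ (3s)^3 × 0.0095
s = 5.4 × 10^-8 M
Check: s = 5.4 × 10^-8 ≪ 0.0095, so the approximation is valid.

s ≈ 5.4 × 10^-8 M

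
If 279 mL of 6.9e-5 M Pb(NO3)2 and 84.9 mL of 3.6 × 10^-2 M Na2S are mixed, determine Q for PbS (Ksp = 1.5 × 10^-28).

Total volume = 279 + 84.9 = 363.9 mL.
[Pb^2+] = 6.9 x 10^-5 × (279/363.9) = 5.29 × 10^-5 M
[S^2-] = 3.6 × 10^-2 × (84.9/363.9) = 8.40 x 10^-3 M
PbS(s) ⇌ Pb^2+ + S^2-, so Q = [Pb^2+][S^2-]
Q = (5.29 × 10^-5)(8.40 × 10^-3) = 4.4 × 10^-7
Q > Ksp, so PbS will precipitate.

Q ≈ 4.4e-7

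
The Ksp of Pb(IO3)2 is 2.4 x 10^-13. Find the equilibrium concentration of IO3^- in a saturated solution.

Pb(IO3)2(s) <=> Pb^2+ + 2 IO3^-
Ksp = [Pb^2+][IO3^-]^2
If s mol/L of Pb(IO3)2 dissolves, [Pb^2+] = s and [IO3^-] = 2s.
Substituting: Ksp = s(2s)^2 = 4s^3
Solving, s = (2.4 x 10^-13/4)^(1/3) = 3.91 × 10^-5 M
[IO3^-] = 2s = 7.8 × 10^-5 M

[IO3^-] ≈ 7.8e-5 M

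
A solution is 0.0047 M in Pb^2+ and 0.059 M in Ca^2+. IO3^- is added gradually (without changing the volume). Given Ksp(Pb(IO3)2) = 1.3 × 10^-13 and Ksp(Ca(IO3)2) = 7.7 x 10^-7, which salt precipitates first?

Each salt begins to precipitate when Q = Ksp, i.e. when [IO3^-] reaches its threshold.
For Pb(IO3)2: 1.3 × 10^-13 = 0.0047 × [IO3^-]^2  ⇒  [IO3^-] = 5.3 × 10^-6 M.
For Ca(IO3)2: 7.7 x 10^-7 = 0.059 × [IO3^-]^2  ⇒  [IO3^-] = 3.6 x 10^-3 M.
The salt with the lower threshold [IO3^-] precipitates first: Pb(IO3)2.

Pb(IO3)2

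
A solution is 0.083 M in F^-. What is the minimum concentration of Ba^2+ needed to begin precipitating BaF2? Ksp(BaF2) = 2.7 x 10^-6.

BaF2(s) ⇌ Ba^2+(aq) + 2 F^-(aq)
Ksp = [Ba^2+][F^-]^2
Precipitation begins when Q = Ksp. With [F^-] = 0.083 M:
2.7 x 10^-6 = (0.083)^2 × [Ba^2+]
[Ba^2+] = (2.7 x 10^-6 / 6.89 × 10^-3) = 3.9 × 10^-4 M

[Ba^2+] = 3.9 x 10^-4 M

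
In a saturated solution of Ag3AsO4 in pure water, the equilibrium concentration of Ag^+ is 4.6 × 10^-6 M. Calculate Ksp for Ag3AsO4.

Ag3AsO4(s) ⇌ 3 Ag^+ + AsO4^3-
Stoichiometry gives [AsO4^3-] = (1/3)[Ag^+] = 1.53 × 10^-6 M.
Ksp = [Ag^+]^3[AsO4^3-]
Ksp = (4.6 × 10^-6)^3 × 1.53 x 10^-6 = 1.5 × 10^-22

Ksp = 1.5e-22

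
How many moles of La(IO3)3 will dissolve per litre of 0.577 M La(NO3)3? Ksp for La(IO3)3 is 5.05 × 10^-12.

La(IO3)3(s) ⇌ La^3+ + 3 IO3^-
Ksp = [La^3+][IO3^-]^3
Let s = moles of La(IO3)3 that dissolve per litre. [La^3+] = 0.577 + s ≈ 0.577, [IO3^-] = 3s (since La^3+ from La(NO3)3 dominates).
Ksp ≈ 0.577 × (3s)^3
s = 6.87 × 10^-5 M
Check: s = 6.9 x 10^-5 ≪ 0.577, so the approximation is valid.

s = 6.87 × 10^-5 M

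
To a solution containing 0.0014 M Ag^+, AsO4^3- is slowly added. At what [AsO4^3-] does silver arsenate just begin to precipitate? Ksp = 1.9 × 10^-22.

Ag3AsO4(s) <=> 3 Ag^+ + AsO4^3-
Ksp = [Ag^+]^3[AsO4^3-]
Precipitation begins when Q = Ksp. With [Ag^+] = 0.0014 M:
1.9 × 10^-22 = (0.0014)^3 × [AsO4^3-]
[AsO4^3-] = (1.9 × 10^-22 / 2.74 × 10^-9) = 6.9 × 10^-14 M

6.9e-14 M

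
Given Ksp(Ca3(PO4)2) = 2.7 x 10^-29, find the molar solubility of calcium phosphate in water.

Ca3(PO4)2(s) <=> 3 Ca^2+ + 2 PO4^3-
Ksp = [Ca^2+]^3[PO4^3-]^2
If s mol/L of Ca3(PO4)2 dissolves, [Ca^2+] = 3s and [PO4^3-] = 2s.
Substituting: Ksp = (3s)^3(2s)^2 = 108s^5
Solving, s = (2.7 x 10^-29/108)^(1/5) = 7.6 × 10^-7 M

s = 7.6 x 10^-7 M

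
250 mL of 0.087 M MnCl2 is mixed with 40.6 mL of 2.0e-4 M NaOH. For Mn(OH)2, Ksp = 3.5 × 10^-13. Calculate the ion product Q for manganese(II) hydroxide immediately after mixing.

Total volume = 250 + 40.6 = 290.6 mL.
[Mn^2+] = 8.7 × 10^-2 × (250/290.6) = 7.48 x 10^-2 M
[OH^-] = 2.0 x 10^-4 × (40.6/290.6) = 2.79 x 10^-5 M
Mn(OH)2(s) <=> Mn^2+(aq) + 2 OH^-(aq), so Q = [Mn^2+][OH^-]^2
Q = (7.48 x 10^-2)(2.79 x 10^-5)^2 = 5.8 × 10^-11
Q > Ksp, so Mn(OH)2 will precipitate.

Q ≈ 5.8 × 10^-11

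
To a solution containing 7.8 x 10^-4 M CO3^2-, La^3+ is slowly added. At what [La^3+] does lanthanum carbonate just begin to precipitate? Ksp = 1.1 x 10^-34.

La2(CO3)3(s) ⇌ 2 La^3+ + 3 CO3^2-
Ksp = [La^3+]^2[CO3^2-]^3
Precipitation begins when Q = Ksp. With [CO3^2-] = 7.8 x 10^-4 M:
1.1 x 10^-34 = (7.8 x 10^-4)^3 × [La^3+]^2
[La^3+] = (1.1 x 10^-34 / 4.75 x 10^-10)^(1/2) = 4.8 x 10^-13 M

[La^3+] ≈ 4.8 × 10^-13 M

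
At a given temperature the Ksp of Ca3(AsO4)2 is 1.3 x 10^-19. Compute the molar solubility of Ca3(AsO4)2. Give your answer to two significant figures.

s ≈ 6.5 x 10^-5 M

Ca3(AsO4)2(s) ⇌ 3 Ca^2+(aq) + 2 AsO4^3-(aq)
Ksp = [Ca^2+]^3[AsO4^3-]^2
Let s = molar solubility. Then [Ca^2+] = 3s and [AsO4^3-] = 2s.
Substituting: Ksp = (3s)^3(2s)^2 = 108s^5
s = (1.3 x 10^-19 / 108)^(1/5) = 6.5 x 10^-5 M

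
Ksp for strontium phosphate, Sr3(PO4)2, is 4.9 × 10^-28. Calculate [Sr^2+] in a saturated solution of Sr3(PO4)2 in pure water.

Sr3(PO4)2(s) <=> 3 Sr^2+(aq) + 2 PO4^3-(aq)
Ksp = [Sr^2+]^3[PO4^3-]^2
With molar solubility s: [Sr^2+] = 3s, [PO4^3-] = 2s.
Substituting: Ksp = (3s)^3(2s)^2 = 108s^5
Solving, s = (4.9 × 10^-28/108)^(1/5) = 1.35 × 10^-6 M
[Sr^2+] = 3s = 4.1 × 10^-6 M

[Sr^2+] ≈ 4.1 x 10^-6 M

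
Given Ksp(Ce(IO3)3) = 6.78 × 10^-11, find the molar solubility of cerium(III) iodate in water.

1.26 × 10^-3 M

Ce(IO3)3(s) ⇌ Ce^3+(aq) + 3 IO3^-(aq)
Ksp = [Ce^3+][IO3^-]^3
Let s = molar solubility. Then [Ce^3+] = s and [IO3^-] = 3s.
Substituting: Ksp = s(3s)^3 = 27s^4
s = (6.78 × 10^-11 / 27)^(1/4) = 1.26 x 10^-3 M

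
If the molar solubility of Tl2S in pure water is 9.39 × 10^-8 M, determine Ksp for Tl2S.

Ksp ≈ 3.31 x 10^-21

Tl2S(s) <=> 2 Tl^+(aq) + S^2-(aq)
If s mol/L of Tl2S dissolves, [Tl^+] = 2s and [S^2-] = s.
Ksp = [Tl^+]^2[S^2-]
Ksp = (2s)^2s = 4s^3
With s = 9.39 × 10^-8: Ksp = 3.31 x 10^-21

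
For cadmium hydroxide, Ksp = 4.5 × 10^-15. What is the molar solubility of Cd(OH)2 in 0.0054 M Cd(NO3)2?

s ≈ 4.6e-7 M

Cd(OH)2(s) <=> Cd^2+ + 2 OH^-
Ksp = [Cd^2+][OH^-]^2
Let s be the molar solubility in this solution. [Cd^2+] = 0.0054 + s ≈ 0.0054, [OH^-] = 2s (Ksp is small, so little additional dissolves).
Ksp ≈ 0.0054 × (2s)^2
s = 4.6 × 10^-7 M
Check: s = 4.6 × 10^-7 ≪ 0.0054, so the approximation is valid.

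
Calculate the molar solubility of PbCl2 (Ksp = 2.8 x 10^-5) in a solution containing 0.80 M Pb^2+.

PbCl2(s) ⇌ Pb^2+(aq) + 2 Cl^-(aq)
Ksp = [Pb^2+][Cl^-]^2
Let s be the molar solubility in this solution. [Pb^2+] = 0.80 + s ≈ 0.80, [Cl^-] = 2s (since the Pb^2+ already present dominates).
Ksp ≈ 0.80 × (2s)^2
s = 3.0 × 10^-3 M
Check: s = 3.0 × 10^-3 ≪ 0.80, so the approximation is valid.

3.0e-3 M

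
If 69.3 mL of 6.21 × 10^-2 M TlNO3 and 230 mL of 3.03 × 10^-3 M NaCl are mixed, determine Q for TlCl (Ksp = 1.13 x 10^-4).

3.35 x 10^-5

Total volume = 69.3 + 230 = 299.3 mL.
[Tl^+] = 6.21 x 10^-2 × (69.3/299.3) = 1.438 x 10^-2 M
[Cl^-] = 3.03 x 10^-3 × (230/299.3) = 2.328 x 10^-3 M
TlCl(s) ⇌ Tl^+(aq) + Cl^-(aq), so Q = [Tl^+][Cl^-]
Q = (1.438 × 10^-2)(2.328 × 10^-3) = 3.35 × 10^-5
Q < Ksp, so no precipitate of TlCl forms.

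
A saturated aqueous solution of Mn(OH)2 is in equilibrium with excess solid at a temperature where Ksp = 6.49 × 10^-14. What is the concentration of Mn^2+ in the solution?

Mn(OH)2(s) ⇌ Mn^2+ + 2 OH^-
Ksp = [Mn^2+][OH^-]^2
For each mole of Mn(OH)2 that dissolves: [Mn^2+] = s, [OH^-] = 2s.
So Ksp = s × (2s)^2 = 4s^3
s = (6.49 × 10^-14 / 4)^(1/3) = 2.532 × 10^-5 M
[Mn^2+] = s = 2.53 × 10^-5 M

2.53 x 10^-5 M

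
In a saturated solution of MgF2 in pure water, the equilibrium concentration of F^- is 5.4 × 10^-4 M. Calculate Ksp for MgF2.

Ksp ≈ 7.9 × 10^-11

MgF2(s) <=> Mg^2+(aq) + 2 F^-(aq)
Stoichiometry gives [Mg^2+] = (1/2)[F^-] = 2.70 x 10^-4 M.
Ksp = [Mg^2+][F^-]^2
Ksp = 2.70 × 10^-4 × (5.4 × 10^-4)^2 = 7.9 x 10^-11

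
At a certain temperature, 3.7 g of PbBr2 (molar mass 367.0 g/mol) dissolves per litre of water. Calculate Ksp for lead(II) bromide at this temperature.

4.1e-6

Molar solubility s = (3.7 g/L) / (367.0 g/mol) = 1.01 x 10^-2 M.
PbBr2(s) ⇌ Pb^2+ + 2 Br^-
If s mol/L of PbBr2 dissolves, [Pb^2+] = s and [Br^-] = 2s.
Ksp = [Pb^2+][Br^-]^2
So Ksp = s × (2s)^2 = 4s^3
Ksp = 4 × (1.01 × 10^-2)^3 = 4.1 × 10^-6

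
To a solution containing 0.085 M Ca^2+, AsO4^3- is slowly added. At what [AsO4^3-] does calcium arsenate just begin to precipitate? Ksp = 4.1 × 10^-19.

[AsO4^3-] = 2.6 x 10^-8 M

Ca3(AsO4)2(s) ⇌ 3 Ca^2+ + 2 AsO4^3-
Ksp = [Ca^2+]^3[AsO4^3-]^2
Precipitation begins when Q = Ksp. With [Ca^2+] = 0.085 M:
4.1 × 10^-19 = (0.085)^3 × [AsO4^3-]^2
[AsO4^3-] = (4.1 × 10^-19 / 6.14 × 10^-4)^(1/2) = 2.6 × 10^-8 M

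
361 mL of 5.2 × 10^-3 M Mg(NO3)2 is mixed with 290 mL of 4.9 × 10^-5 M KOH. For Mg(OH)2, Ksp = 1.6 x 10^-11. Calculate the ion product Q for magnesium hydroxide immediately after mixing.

Total volume = 361 + 290 = 651 mL.
[Mg^2+] = 5.2 x 10^-3 × (361/651) = 2.88 × 10^-3 M
[OH^-] = 4.9 × 10^-5 × (290/651) = 2.18 x 10^-5 M
Mg(OH)2(s) <=> Mg^2+(aq) + 2 OH^-(aq), so Q = [Mg^2+][OH^-]^2
Q = (2.88 x 10^-3)(2.18 × 10^-5)^2 = 1.4 × 10^-12
Q < Ksp, so no precipitate of Mg(OH)2 forms.

1.4e-12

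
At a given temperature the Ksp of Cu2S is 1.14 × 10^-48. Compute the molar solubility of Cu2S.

Cu2S(s) ⇌ 2 Cu^+ + S^2-
Ksp = [Cu^+]^2[S^2-]
For each mole of Cu2S that dissolves: [Cu^+] = 2s, [S^2-] = s.
So Ksp = (2s)^2 × s = 4s^3
s = (1.14 × 10^-48 / 4)^(1/3) = 6.58 x 10^-17 M

6.58e-17 M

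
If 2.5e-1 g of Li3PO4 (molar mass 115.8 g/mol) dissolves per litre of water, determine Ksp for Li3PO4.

Ksp ≈ 5.9 × 10^-10

Molar solubility s = (2.5 × 10^-1 g/L) / (115.8 g/mol) = 2.16 × 10^-3 M.
Li3PO4(s) <=> 3 Li^+ + PO4^3-
For each mole of Li3PO4 that dissolves: [Li^+] = 3s, [PO4^3-] = s.
Ksp = [Li^+]^3[PO4^3-]
So Ksp = (3s)^3 × s = 27s^4
With s = 2.16 × 10^-3: Ksp = 5.9 × 10^-10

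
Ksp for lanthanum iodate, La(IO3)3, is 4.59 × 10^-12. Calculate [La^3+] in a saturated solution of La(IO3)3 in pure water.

La(IO3)3(s) ⇌ La^3+ + 3 IO3^-
Ksp = [La^3+][IO3^-]^3
For each mole of La(IO3)3 that dissolves: [La^3+] = s, [IO3^-] = 3s.
Ksp = s(3s)^3 = 27s^4
s = (4.59 × 10^-12 / 27)^(1/4) = 6.421 × 10^-4 M
[La^3+] = s = 6.42 × 10^-4 M

[La^3+] ≈ 6.42 × 10^-4 M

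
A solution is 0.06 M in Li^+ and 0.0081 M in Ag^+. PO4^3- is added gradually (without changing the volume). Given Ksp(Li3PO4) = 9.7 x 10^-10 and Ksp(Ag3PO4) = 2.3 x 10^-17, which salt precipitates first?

Ag3PO4

Each salt begins to precipitate when Q = Ksp, i.e. when [PO4^3-] reaches its threshold.
For Li3PO4: 9.7 x 10^-10 = (0.06)^3 × [PO4^3-]  ⇒  [PO4^3-] = 4.5 x 10^-6 M.
For Ag3PO4: 2.3 x 10^-17 = (0.0081)^3 × [PO4^3-]  ⇒  [PO4^3-] = 4.3 × 10^-11 M.
The salt with the lower threshold [PO4^3-] precipitates first: Ag3PO4.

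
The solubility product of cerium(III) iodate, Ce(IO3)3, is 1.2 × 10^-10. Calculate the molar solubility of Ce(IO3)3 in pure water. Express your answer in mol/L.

s = 1.5e-3 M

Ce(IO3)3(s) ⇌ Ce^3+ + 3 IO3^-
Ksp = [Ce^3+][IO3^-]^3
If s mol/L of Ce(IO3)3 dissolves, [Ce^3+] = s and [IO3^-] = 3s.
Substituting: Ksp = s(3s)^3 = 27s^4
s = (1.2 × 10^-10 / 27)^(1/4) = 1.5 × 10^-3 M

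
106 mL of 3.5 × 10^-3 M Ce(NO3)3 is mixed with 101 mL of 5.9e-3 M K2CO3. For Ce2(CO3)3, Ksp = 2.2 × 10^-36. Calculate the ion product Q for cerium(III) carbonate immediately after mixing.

Q = 7.7 × 10^-14

Total volume = 106 + 101 = 207 mL.
[Ce^3+] = 3.5 × 10^-3 × (106/207) = 1.79 x 10^-3 M
[CO3^2-] = 5.9 × 10^-3 × (101/207) = 2.88 × 10^-3 M
Ce2(CO3)3(s) ⇌ 2 Ce^3+ + 3 CO3^2-, so Q = [Ce^3+]^2[CO3^2-]^3
Q = (1.79 × 10^-3)^2(2.88 x 10^-3)^3 = 7.7 x 10^-14
Q > Ksp, so Ce2(CO3)3 will precipitate.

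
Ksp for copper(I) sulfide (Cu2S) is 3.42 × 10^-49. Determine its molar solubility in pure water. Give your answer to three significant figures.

s ≈ 4.41 × 10^-17 M

Cu2S(s) ⇌ 2 Cu^+ + S^2-
Ksp = [Cu^+]^2[S^2-]
For each mole of Cu2S that dissolves: [Cu^+] = 2s, [S^2-] = s.
Ksp = (2s)^2s = 4s^3
s^3 = 3.42 × 10^-49 / 4, so s = 4.41 x 10^-17 M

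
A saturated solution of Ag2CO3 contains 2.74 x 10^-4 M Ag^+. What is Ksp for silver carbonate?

Ag2CO3(s) ⇌ 2 Ag^+ + CO3^2-
Stoichiometry gives [CO3^2-] = (1/2)[Ag^+] = 1.370 × 10^-4 M.
Ksp = [Ag^+]^2[CO3^2-]
Ksp = (2.74 x 10^-4)^2 × 1.370 × 10^-4 = 1.03 × 10^-11

1.03 x 10^-11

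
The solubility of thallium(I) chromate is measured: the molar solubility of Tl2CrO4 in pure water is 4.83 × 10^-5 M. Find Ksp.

Tl2CrO4(s) <=> 2 Tl^+(aq) + CrO4^2-(aq)
If s mol/L of Tl2CrO4 dissolves, [Tl^+] = 2s and [CrO4^2-] = s.
Ksp = [Tl^+]^2[CrO4^2-]
Substituting: Ksp = (2s)^2s = 4s^3
Ksp = 4 × (4.83 × 10^-5)^3 = 4.51 × 10^-13

Ksp = 4.51 x 10^-13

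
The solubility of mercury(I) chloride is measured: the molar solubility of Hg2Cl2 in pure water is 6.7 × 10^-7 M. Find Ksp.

Hg2Cl2(s) ⇌ Hg2^2+ + 2 Cl^-
For each mole of Hg2Cl2 that dissolves: [Hg2^2+] = s, [Cl^-] = 2s.
Ksp = [Hg2^2+][Cl^-]^2
Substituting: Ksp = s(2s)^2 = 4s^3
With s = 6.7 x 10^-7: Ksp = 1.2 × 10^-18

Ksp ≈ 1.2e-18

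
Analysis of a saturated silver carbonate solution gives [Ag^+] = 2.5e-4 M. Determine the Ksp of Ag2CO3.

Ag2CO3(s) ⇌ 2 Ag^+(aq) + CO3^2-(aq)
Stoichiometry gives [CO3^2-] = (1/2)[Ag^+] = 1.25 x 10^-4 M.
Ksp = [Ag^+]^2[CO3^2-]
Ksp = (2.5 × 10^-4)^2 × 1.25 x 10^-4 = 7.8 × 10^-12

Ksp = 7.8e-12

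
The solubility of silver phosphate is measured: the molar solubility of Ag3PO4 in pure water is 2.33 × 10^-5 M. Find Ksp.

Ag3PO4(s) ⇌ 3 Ag^+(aq) + PO4^3-(aq)
Let s = molar solubility. Then [Ag^+] = 3s and [PO4^3-] = s.
Ksp = [Ag^+]^3[PO4^3-]
Substituting: Ksp = (3s)^3s = 27s^4
With s = 2.33 × 10^-5: Ksp = 7.96 × 10^-18

Ksp ≈ 7.96 × 10^-18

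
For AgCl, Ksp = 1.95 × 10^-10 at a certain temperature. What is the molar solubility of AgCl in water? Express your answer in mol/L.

1.40 x 10^-5 M

AgCl(s) <=> Ag^+(aq) + Cl^-(aq)
Ksp = [Ag^+][Cl^-]
For each mole of AgCl that dissolves: [Ag^+] = s, [Cl^-] = s.
Ksp = s^2
s = √(1.95 × 10^-10) = 1.40 × 10^-5 M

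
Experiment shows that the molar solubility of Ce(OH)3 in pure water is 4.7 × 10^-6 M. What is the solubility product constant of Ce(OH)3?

Ce(OH)3(s) ⇌ Ce^3+ + 3 OH^-
With molar solubility s: [Ce^3+] = s, [OH^-] = 3s.
Ksp = [Ce^3+][OH^-]^3
So Ksp = s × (3s)^3 = 27s^4
With s = 4.7 × 10^-6: Ksp = 1.3 x 10^-20

Ksp = 1.3e-20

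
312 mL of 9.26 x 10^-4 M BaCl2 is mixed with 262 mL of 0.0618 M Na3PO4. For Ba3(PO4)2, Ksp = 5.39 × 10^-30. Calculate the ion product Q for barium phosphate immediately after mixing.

Total volume = 312 + 262 = 574 mL.
[Ba^2+] = 9.26 × 10^-4 × (312/574) = 5.033 x 10^-4 M
[PO4^3-] = 6.18 × 10^-2 × (262/574) = 2.821 × 10^-2 M
Ba3(PO4)2(s) ⇌ 3 Ba^2+ + 2 PO4^3-, so Q = [Ba^2+]^3[PO4^3-]^2
Q = (5.033 x 10^-4)^3(2.821 × 10^-2)^2 = 1.01 × 10^-13
Q > Ksp, so Ba3(PO4)2 will precipitate.

Q ≈ 1.01e-13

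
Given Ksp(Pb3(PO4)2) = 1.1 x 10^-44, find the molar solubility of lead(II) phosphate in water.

Pb3(PO4)2(s) <=> 3 Pb^2+(aq) + 2 PO4^3-(aq)
Ksp = [Pb^2+]^3[PO4^3-]^2
For each mole of Pb3(PO4)2 that dissolves: [Pb^2+] = 3s, [PO4^3-] = 2s.
Substituting: Ksp = (3s)^3(2s)^2 = 108s^5
Solving, s = (1.1 x 10^-44/108)^(1/5) = 6.3 × 10^-10 M

6.3 × 10^-10 M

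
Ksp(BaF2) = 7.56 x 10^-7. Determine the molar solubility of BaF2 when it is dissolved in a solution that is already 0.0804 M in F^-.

BaF2(s) ⇌ Ba^2+ + 2 F^-
Ksp = [Ba^2+][F^-]^2
If s mol/L dissolves here, [Ba^2+] = s, [F^-] = 0.0804 + 2s ≈ 0.0804 (common-ion effect: F^- is already 0.0804 M).
Ksp ≈ s × (0.0804)^2
s = 1.17 × 10^-4 M
Check: 2s = 2.3 × 10^-4 ≪ 0.0804, so the approximation is valid.

s = 1.17e-4 M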